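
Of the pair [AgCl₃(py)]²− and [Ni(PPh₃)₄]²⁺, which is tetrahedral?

[AgCl₃(py)]²−

For [AgCl₃(py)]²−: Each chloride is −1; pyridine is neutral; balancing the −2 overall charge requires Ag(I). Group 11 minus oxidation state 1 gives a d¹⁰ configuration. A d¹⁰ ion has no crystal-field stabilisation preference between square planar and tetrahedral, so four ligands adopt the sterically favoured tetrahedral geometry. → tetrahedral.
For [Ni(PPh₃)₄]²⁺: Ligand charges: triphenylphosphine is neutral. With an overall charge of +2 the nickel centre must be in the +2 oxidation state. Nickel is a group-10 element; Ni(II) is therefore d⁸. Triphenylphosphine is a strong-field ligand (high in the spectrochemical series). A 3d d⁸ ion with strong-field ligands gains enough CFSE to favour square planar over tetrahedral. → square planar.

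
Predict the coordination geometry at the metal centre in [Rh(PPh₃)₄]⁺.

Summing ligand charges against the +1 overall charge gives an oxidation state of +1 for rhodium.
Group 9 minus oxidation state 1 gives a d⁸ configuration.
Coordination number: 4.
A 4d d⁸ ion has a large crystal-field splitting; square planar leaves the high-energy d_{x²−y²} orbital empty and maximises CFSE.

square planar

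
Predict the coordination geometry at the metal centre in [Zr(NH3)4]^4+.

Ammonia is neutral; balancing the +4 overall charge requires Zr(IV).
Zirconium is a group-4 element; Zr(IV) is therefore d⁰.
Coordination number: 4.
A d⁰ ion has no crystal-field stabilisation preference between square planar and tetrahedral, so four ligands adopt the sterically favoured tetrahedral geometry.

tetrahedral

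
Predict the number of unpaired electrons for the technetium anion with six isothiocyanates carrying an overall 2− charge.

Summing ligand charges against the −2 overall charge gives an oxidation state of +4 for technetium.
Group 7 minus oxidation state 4 gives a d³ configuration.
In an octahedral field the d³ configuration is t₂g³e_g⁰ (only one arrangement possible), giving 3 unpaired electrons.

3 unpaired electrons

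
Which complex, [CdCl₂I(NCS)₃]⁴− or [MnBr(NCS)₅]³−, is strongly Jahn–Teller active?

[MnBr(NCS)₅]³−

[CdCl₂I(NCS)₃]⁴−: Ligand charges: each chloride is −1; each iodide is −1; each isothiocyanate is −1. With an overall charge of −4 the cadmium centre must be in the +2 oxidation state. Cadmium is a group-12 element; Cd(II) is therefore d¹⁰. The d¹⁰ configuration leaves the e_g set evenly filled (or empty) — no strong Jahn–Teller driving force.
[MnBr(NCS)₅]³−: Ligand charges: each bromide is −1; each isothiocyanate is −1. With an overall charge of −3 the manganese centre must be in the +3 oxidation state. Group 7 minus oxidation state 3 gives a d⁴ configuration. Bromide and isothiocyanate are weak-field ligands for a first-row metal, so the complex is high-spin. The t₂g³e_g¹ (high-spin) configuration has an unevenly filled e_g set; the Jahn–Teller theorem predicts a tetragonal distortion (typically axial elongation) to lift the degeneracy.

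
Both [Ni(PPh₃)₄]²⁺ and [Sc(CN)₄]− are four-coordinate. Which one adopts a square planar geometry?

[Ni(PPh₃)₄]²⁺

For [Ni(PPh₃)₄]²⁺: Triphenylphosphine is neutral; balancing the +2 overall charge requires Ni(II). Ni sits in group 10, so the d-electron count is 10 − 2 = 8. Triphenylphosphine is a strong-field ligand (high in the spectrochemical series). A 3d d⁸ ion with strong-field ligands gains enough CFSE to favour square planar over tetrahedral. → square planar.
For [Sc(CN)₄]−: Ligand charges: each cyanide is −1. With an overall charge of −1 the scandium centre must be in the +3 oxidation state. Sc sits in group 3, so the d-electron count is 3 − 3 = 0. A d⁰ ion has no crystal-field stabilisation preference between square planar and tetrahedral, so four ligands adopt the sterically favoured tetrahedral geometry. → tetrahedral.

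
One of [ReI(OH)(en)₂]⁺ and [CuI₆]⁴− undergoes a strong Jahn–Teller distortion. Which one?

[ReI(OH)(en)₂]⁺: Ligand charges: each iodide is −1; each hydroxide is −1; ethylenediamine is neutral. With an overall charge of +1 the rhenium centre must be in the +3 oxidation state. Rhenium is a group-7 element; Re(III) is therefore d⁴. A 5d ion has a large Δₒ and is invariably low-spin. The d⁴ configuration leaves the e_g set evenly filled (or empty) — no strong Jahn–Teller driving force.
[CuI₆]⁴−: Summing ligand charges against the −4 overall charge gives an oxidation state of +2 for copper. Group 11 minus oxidation state 2 gives a d⁹ configuration. The t₂g⁶e_g³ configuration has an unevenly filled e_g set; the Jahn–Teller theorem predicts a tetragonal distortion (typically axial elongation) to lift the degeneracy.

[CuI₆]⁴−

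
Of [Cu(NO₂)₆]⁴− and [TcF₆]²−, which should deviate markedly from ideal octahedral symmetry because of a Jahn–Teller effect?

[Cu(NO₂)₆]⁴−: Ligand charges: each nitro (N-bound nitrite) is −1. With an overall charge of −4 the copper centre must be in the +2 oxidation state. Group 11 minus oxidation state 2 gives a d⁹ configuration. The t₂g⁶e_g³ configuration has an unevenly filled e_g set; the Jahn–Teller theorem predicts a tetragonal distortion (typically axial elongation) to lift the degeneracy.
[TcF₆]²−: Summing ligand charges against the −2 overall charge gives an oxidation state of +4 for technetium. Technetium is a group-7 element; Tc(IV) is therefore d³. The d³ configuration leaves the e_g set evenly filled (or empty) — no strong Jahn–Teller driving force.

[Cu(NO₂)₆]⁴−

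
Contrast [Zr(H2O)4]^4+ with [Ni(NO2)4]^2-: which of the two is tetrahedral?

[Zr(H2O)4]^4+

For [Zr(H2O)4]^4+: Ligand charges: water is neutral. With an overall charge of +4 the zirconium centre must be in the +4 oxidation state. Zirconium is a group-4 element; Zr(IV) is therefore d⁰. A d⁰ ion has no crystal-field stabilisation preference between square planar and tetrahedral, so four ligands adopt the sterically favoured tetrahedral geometry. → tetrahedral.
For [Ni(NO2)4]^2-: Ligand charges: each nitro (N-bound nitrite) is −1. With an overall charge of −2 the nickel centre must be in the +2 oxidation state. Nickel is a group-10 element; Ni(II) is therefore d⁸. Nitro (N-bound nitrite) is a strong-field ligand (high in the spectrochemical series). A 3d d⁸ ion with strong-field ligands gains enough CFSE to favour square planar over tetrahedral. → square planar.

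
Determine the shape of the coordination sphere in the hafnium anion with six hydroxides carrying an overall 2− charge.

octahedral

Summing ligand charges against the −2 overall charge gives an oxidation state of +4 for hafnium.
Hf sits in group 4, so the d-electron count is 4 − 4 = 0.
With 6 monodentate ligands the coordination number is 6.
Six donors around a single metal centre give an octahedral coordination sphere.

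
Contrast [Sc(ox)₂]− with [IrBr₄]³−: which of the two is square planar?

For [Sc(ox)₂]−: Each oxalate is −2; balancing the −1 overall charge requires Sc(III). Scandium is a group-3 element; Sc(III) is therefore d⁰. A d⁰ ion has no crystal-field stabilisation preference between square planar and tetrahedral, so four ligands adopt the sterically favoured tetrahedral geometry. → tetrahedral.
For [IrBr₄]³−: Ligand charges: each bromide is −1. With an overall charge of −3 the iridium centre must be in the +1 oxidation state. Ir sits in group 9, so the d-electron count is 9 − 1 = 8. A 5d d⁸ ion has a large crystal-field splitting; square planar leaves the high-energy d_{x²−y²} orbital empty and maximises CFSE. → square planar.

[IrBr₄]³−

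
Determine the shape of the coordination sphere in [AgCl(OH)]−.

linear

Each chloride is −1; each hydroxide is −1; balancing the −1 overall charge requires Ag(I).
Silver is a group-11 element; Ag(I) is therefore d¹⁰.
With 2 monodentate ligands the coordination number is 2.
A d¹⁰ ion with only two ligands adopts a linear arrangement (sp hybridisation; no CFSE preference).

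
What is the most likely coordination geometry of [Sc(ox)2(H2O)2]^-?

Each oxalate is −2; water is neutral; balancing the −1 overall charge requires Sc(III).
Group 3 minus oxidation state 3 gives a d⁰ configuration.
Counting donor atoms: 2×oxalate (bidentate) → 4 donors; 2×water (monodentate) → 2 donors. Coordination number = 6.
Six donors around a single metal centre give an octahedral coordination sphere.

octahedral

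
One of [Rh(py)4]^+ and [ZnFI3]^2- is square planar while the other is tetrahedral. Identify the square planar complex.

For [Rh(py)4]^+: Pyridine is neutral; balancing the +1 overall charge requires Rh(I). Rh sits in group 9, so the d-electron count is 9 − 1 = 8. A 4d d⁸ ion has a large crystal-field splitting; square planar leaves the high-energy d_{x²−y²} orbital empty and maximises CFSE. → square planar.
For [ZnFI3]^2-: Summing ligand charges against the −2 overall charge gives an oxidation state of +2 for zinc. Zinc is a group-12 element; Zn(II) is therefore d¹⁰. A d¹⁰ ion has no crystal-field stabilisation preference between square planar and tetrahedral, so four ligands adopt the sterically favoured tetrahedral geometry. → tetrahedral.

[Rh(py)4]^+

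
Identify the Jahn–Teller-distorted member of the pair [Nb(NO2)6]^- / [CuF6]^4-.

[CuF6]^4-

[Nb(NO2)6]^-: Ligand charges: each nitro (N-bound nitrite) is −1. With an overall charge of −1 the niobium centre must be in the +5 oxidation state. Niobium is a group-5 element; Nb(V) is therefore d⁰. The d⁰ configuration leaves the e_g set evenly filled (or empty) — no strong Jahn–Teller driving force.
[CuF6]^4-: Summing ligand charges against the −4 overall charge gives an oxidation state of +2 for copper. Group 11 minus oxidation state 2 gives a d⁹ configuration. The t₂g⁶e_g³ configuration has an unevenly filled e_g set; the Jahn–Teller theorem predicts a tetragonal distortion (typically axial elongation) to lift the degeneracy.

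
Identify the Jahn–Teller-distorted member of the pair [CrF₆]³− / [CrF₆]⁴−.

[CrF₆]³−: Each fluoride is −1; balancing the −3 overall charge requires Cr(III). Cr sits in group 6, so the d-electron count is 6 − 3 = 3. The d³ configuration leaves the e_g set evenly filled (or empty) — no strong Jahn–Teller driving force.
[CrF₆]⁴−: Each fluoride is −1; balancing the −4 overall charge requires Cr(II). Cr sits in group 6, so the d-electron count is 6 − 2 = 4. Fluoride is a weak-field ligand for a first-row metal, so the complex is high-spin. The t₂g³e_g¹ (high-spin) configuration has an unevenly filled e_g set; the Jahn–Teller theorem predicts a tetragonal distortion (typically axial elongation) to lift the degeneracy.

[CrF₆]⁴−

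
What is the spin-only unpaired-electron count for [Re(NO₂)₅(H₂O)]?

Ligand charges: each nitro (N-bound nitrite) is −1; water is neutral. With an overall charge of 0 the rhenium centre must be in the +5 oxidation state.
Re sits in group 7, so the d-electron count is 7 − 5 = 2.
In an octahedral field the d² configuration is t₂g²e_g⁰ (only one arrangement possible), giving 2 unpaired electrons.

2 unpaired electrons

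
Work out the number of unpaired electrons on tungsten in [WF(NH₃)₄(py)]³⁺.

Each fluoride is −1; ammonia is neutral; pyridine is neutral; balancing the +3 overall charge requires W(IV).
Group 6 minus oxidation state 4 gives a d² configuration.
In an octahedral field the d² configuration is t₂g²e_g⁰ (only one arrangement possible), giving 2 unpaired electrons.

2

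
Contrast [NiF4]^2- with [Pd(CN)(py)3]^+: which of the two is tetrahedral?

[NiF4]^2-

For [NiF4]^2-: Summing ligand charges against the −2 overall charge gives an oxidation state of +2 for nickel. Group 10 minus oxidation state 2 gives a d⁸ configuration. Fluoride is a weak-field ligand. With weak-field ligands the CFSE gain from square planar is small, so a 3d d⁸ ion takes the sterically preferred tetrahedral geometry. → tetrahedral.
For [Pd(CN)(py)3]^+: Ligand charges: each cyanide is −1; pyridine is neutral. With an overall charge of +1 the palladium centre must be in the +2 oxidation state. Pd sits in group 10, so the d-electron count is 10 − 2 = 8. A 4d d⁸ ion has a large crystal-field splitting; square planar leaves the high-energy d_{x²−y²} orbital empty and maximises CFSE. → square planar.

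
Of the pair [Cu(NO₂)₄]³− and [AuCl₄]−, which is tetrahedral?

[Cu(NO₂)₄]³−

For [Cu(NO₂)₄]³−: Ligand charges: each nitro (N-bound nitrite) is −1. With an overall charge of −3 the copper centre must be in the +1 oxidation state. Copper is a group-11 element; Cu(I) is therefore d¹⁰. A d¹⁰ ion has no crystal-field stabilisation preference between square planar and tetrahedral, so four ligands adopt the sterically favoured tetrahedral geometry. → tetrahedral.
For [AuCl₄]−: Summing ligand charges against the −1 overall charge gives an oxidation state of +3 for gold. Gold is a group-11 element; Au(III) is therefore d⁸. A 5d d⁸ ion has a large crystal-field splitting; square planar leaves the high-energy d_{x²−y²} orbital empty and maximises CFSE. → square planar.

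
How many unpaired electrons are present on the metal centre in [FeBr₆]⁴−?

4 unpaired electrons

Ligand charges: each bromide is −1. With an overall charge of −4 the iron centre must be in the +2 oxidation state.
Fe sits in group 8, so the d-electron count is 8 − 2 = 6.
The spin state decides the count: Bromide is a weak-field ligand for a first-row metal, so the complex is high-spin.
An octahedral high-spin d⁶ ion is t₂g⁴e_g², giving 4 unpaired electrons.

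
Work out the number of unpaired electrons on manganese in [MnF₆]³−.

4

Each fluoride is −1; balancing the −3 overall charge requires Mn(III).
Group 7 minus oxidation state 3 gives a d⁴ configuration.
The spin state decides the count: Fluoride is a weak-field ligand for a first-row metal, so the complex is high-spin.
An octahedral high-spin d⁴ ion is t₂g³e_g¹, giving 4 unpaired electrons.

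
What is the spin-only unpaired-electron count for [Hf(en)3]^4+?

Summing ligand charges against the +4 overall charge gives an oxidation state of +4 for hafnium.
Hf sits in group 4, so the d-electron count is 4 − 4 = 0.
Counting donor atoms: 3×ethylenediamine (bidentate) → 6 donors. Coordination number = 6.
In an octahedral field the d⁰ configuration is t₂g⁰e_g⁰, giving 0 unpaired electrons.

0 unpaired electrons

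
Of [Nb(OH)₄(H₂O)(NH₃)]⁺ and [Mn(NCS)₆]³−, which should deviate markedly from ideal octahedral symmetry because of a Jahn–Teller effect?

[Nb(OH)₄(H₂O)(NH₃)]⁺: Summing ligand charges against the +1 overall charge gives an oxidation state of +5 for niobium. Group 5 minus oxidation state 5 gives a d⁰ configuration. The d⁰ configuration leaves the e_g set evenly filled (or empty) — no strong Jahn–Teller driving force.
[Mn(NCS)₆]³−: Each isothiocyanate is −1; balancing the −3 overall charge requires Mn(III). Group 7 minus oxidation state 3 gives a d⁴ configuration. Isothiocyanate is a weak-field ligand for a first-row metal, so the complex is high-spin. The t₂g³e_g¹ (high-spin) configuration has an unevenly filled e_g set; the Jahn–Teller theorem predicts a tetragonal distortion (typically axial elongation) to lift the degeneracy.

[Mn(NCS)₆]³−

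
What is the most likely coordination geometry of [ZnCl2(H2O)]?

Each chloride is −1; water is neutral; balancing the 0 overall charge requires Zn(II).
Zn sits in group 12, so the d-electron count is 12 − 2 = 10.
With 3 monodentate ligands the coordination number is 3.
Three ligands around a d¹⁰ centre minimise repulsion in a trigonal-planar arrangement.

trigonal planar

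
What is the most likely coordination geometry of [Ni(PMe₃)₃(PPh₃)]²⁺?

square planar

Trimethylphosphine is neutral; triphenylphosphine is neutral; balancing the +2 overall charge requires Ni(II).
Group 10 minus oxidation state 2 gives a d⁸ configuration.
With 4 monodentate ligands the coordination number is 4.
Trimethylphosphine and triphenylphosphine are strong-field ligands (high in the spectrochemical series).
A 3d d⁸ ion with strong-field ligands gains enough CFSE to favour square planar over tetrahedral.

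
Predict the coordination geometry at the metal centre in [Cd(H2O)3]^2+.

Water is neutral; balancing the +2 overall charge requires Cd(II).
Group 12 minus oxidation state 2 gives a d¹⁰ configuration.
With 3 monodentate ligands the coordination number is 3.
Three ligands around a d¹⁰ centre minimise repulsion in a trigonal-planar arrangement.

trigonal planar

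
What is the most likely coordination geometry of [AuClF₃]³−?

Summing ligand charges against the −3 overall charge gives an oxidation state of +1 for gold.
Group 11 minus oxidation state 1 gives a d¹⁰ configuration.
With 4 monodentate ligands the coordination number is 4.
A d¹⁰ ion has no crystal-field stabilisation preference between square planar and tetrahedral, so four ligands adopt the sterically favoured tetrahedral geometry.

tetrahedral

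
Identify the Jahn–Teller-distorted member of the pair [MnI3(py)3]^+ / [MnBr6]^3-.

[MnBr6]^3-

[MnI3(py)3]^+: Summing ligand charges against the +1 overall charge gives an oxidation state of +4 for manganese. Group 7 minus oxidation state 4 gives a d³ configuration. The d³ configuration leaves the e_g set evenly filled (or empty) — no strong Jahn–Teller driving force.
[MnBr6]^3-: Each bromide is −1; balancing the −3 overall charge requires Mn(III). Group 7 minus oxidation state 3 gives a d⁴ configuration. Bromide is a weak-field ligand for a first-row metal, so the complex is high-spin. The t₂g³e_g¹ (high-spin) configuration has an unevenly filled e_g set; the Jahn–Teller theorem predicts a tetragonal distortion (typically axial elongation) to lift the degeneracy.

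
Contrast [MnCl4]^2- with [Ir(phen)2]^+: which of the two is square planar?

[Ir(phen)2]^+

For [MnCl4]^2-: Each chloride is −1; balancing the −2 overall charge requires Mn(II). Group 7 minus oxidation state 2 gives a d⁵ configuration. A high-spin d⁵ ion has zero CFSE in either geometry, so four ligands adopt the sterically favoured tetrahedral geometry. → tetrahedral.
For [Ir(phen)2]^+: 1,10-phenanthroline is neutral; balancing the +1 overall charge requires Ir(I). Ir sits in group 9, so the d-electron count is 9 − 1 = 8. A 5d d⁸ ion has a large crystal-field splitting; square planar leaves the high-energy d_{x²−y²} orbital empty and maximises CFSE. → square planar.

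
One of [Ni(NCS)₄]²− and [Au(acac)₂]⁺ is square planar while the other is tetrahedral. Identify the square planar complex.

For [Ni(NCS)₄]²−: Summing ligand charges against the −2 overall charge gives an oxidation state of +2 for nickel. Nickel is a group-10 element; Ni(II) is therefore d⁸. Isothiocyanate is a weak-field ligand. With weak-field ligands the CFSE gain from square planar is small, so a 3d d⁸ ion takes the sterically preferred tetrahedral geometry. → tetrahedral.
For [Au(acac)₂]⁺: Each acetylacetonate is −1; balancing the +1 overall charge requires Au(III). Au sits in group 11, so the d-electron count is 11 − 3 = 8. A 5d d⁸ ion has a large crystal-field splitting; square planar leaves the high-energy d_{x²−y²} orbital empty and maximises CFSE. → square planar.

[Au(acac)₂]⁺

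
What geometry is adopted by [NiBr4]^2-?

Each bromide is −1; balancing the −2 overall charge requires Ni(II).
Nickel is a group-10 element; Ni(II) is therefore d⁸.
Coordination number: 4.
Bromide is a weak-field ligand.
With weak-field ligands the CFSE gain from square planar is small, so a 3d d⁸ ion takes the sterically preferred tetrahedral geometry.

tetrahedral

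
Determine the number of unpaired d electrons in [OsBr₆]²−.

Summing ligand charges against the −2 overall charge gives an oxidation state of +4 for osmium.
Group 8 minus oxidation state 4 gives a d⁴ configuration.
The spin state decides the count: a 5d ion has a large Δₒ and is invariably low-spin.
An octahedral low-spin d⁴ ion is t₂g⁴e_g⁰, giving 2 unpaired electrons.

2 unpaired electrons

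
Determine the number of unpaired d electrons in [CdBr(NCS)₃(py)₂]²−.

Ligand charges: each bromide is −1; each isothiocyanate is −1; pyridine is neutral. With an overall charge of −2 the cadmium centre must be in the +2 oxidation state.
Cd sits in group 12, so the d-electron count is 12 − 2 = 10.
In an octahedral field the d¹⁰ configuration is t₂g⁶e_g⁴, giving 0 unpaired electrons.

0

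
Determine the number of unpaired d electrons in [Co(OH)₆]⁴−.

Summing ligand charges against the −4 overall charge gives an oxidation state of +2 for cobalt.
Co sits in group 9, so the d-electron count is 9 − 2 = 7.
The spin state decides the count: Hydroxide is a weak-field ligand for a first-row metal, so the complex is high-spin.
An octahedral high-spin d⁷ ion is t₂g⁵e_g², giving 3 unpaired electrons.

3 unpaired electrons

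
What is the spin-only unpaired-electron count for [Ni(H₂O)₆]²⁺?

Ligand charges: water is neutral. With an overall charge of +2 the nickel centre must be in the +2 oxidation state.
Nickel is a group-10 element; Ni(II) is therefore d⁸.
In an octahedral field the d⁸ configuration is t₂g⁶e_g² (only one arrangement possible), giving 2 unpaired electrons.

2 unpaired electrons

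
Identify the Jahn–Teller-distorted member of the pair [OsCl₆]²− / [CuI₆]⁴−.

[OsCl₆]²−: Each chloride is −1; balancing the −2 overall charge requires Os(IV). Group 8 minus oxidation state 4 gives a d⁴ configuration. A 5d ion has a large Δₒ and is invariably low-spin. The d⁴ configuration leaves the e_g set evenly filled (or empty) — no strong Jahn–Teller driving force.
[CuI₆]⁴−: Ligand charges: each iodide is −1. With an overall charge of −4 the copper centre must be in the +2 oxidation state. Copper is a group-11 element; Cu(II) is therefore d⁹. The t₂g⁶e_g³ configuration has an unevenly filled e_g set; the Jahn–Teller theorem predicts a tetragonal distortion (typically axial elongation) to lift the degeneracy.

[CuI₆]⁴−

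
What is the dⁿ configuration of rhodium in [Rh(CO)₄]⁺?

d⁸

Ligand charges: carbonyl is neutral. With an overall charge of +1 the rhodium centre must be in the +1 oxidation state.
Rhodium is a group-9 element; Rh(I) is therefore d⁸.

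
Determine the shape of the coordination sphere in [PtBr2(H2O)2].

Each bromide is −1; water is neutral; balancing the 0 overall charge requires Pt(II).
Pt sits in group 10, so the d-electron count is 10 − 2 = 8.
With 4 monodentate ligands the coordination number is 4.
A 5d d⁸ ion has a large crystal-field splitting; square planar leaves the high-energy d_{x²−y²} orbital empty and maximises CFSE.

square planar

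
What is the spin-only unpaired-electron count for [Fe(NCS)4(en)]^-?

Ligand charges: each isothiocyanate is −1; ethylenediamine is neutral. With an overall charge of −1 the iron centre must be in the +3 oxidation state.
Group 8 minus oxidation state 3 gives a d⁵ configuration.
Counting donor atoms: 4×isothiocyanate (monodentate) → 4 donors; 1×ethylenediamine (bidentate) → 2 donors. Coordination number = 6.
The spin state decides the count: Isothiocyanate is a weak-field ligand for a first-row metal, so the complex is high-spin.
An octahedral high-spin d⁵ ion is t₂g³e_g², giving 5 unpaired electrons.

5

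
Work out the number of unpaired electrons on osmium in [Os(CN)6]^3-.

1 unpaired electron

Each cyanide is −1; balancing the −3 overall charge requires Os(III).
Os sits in group 8, so the d-electron count is 8 − 3 = 5.
The spin state decides the count: a 5d ion has a large Δₒ and is invariably low-spin.
An octahedral low-spin d⁵ ion is t₂g⁵e_g⁰, giving 1 unpaired electron.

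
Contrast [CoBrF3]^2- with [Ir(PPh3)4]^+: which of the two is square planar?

For [CoBrF3]^2-: Summing ligand charges against the −2 overall charge gives an oxidation state of +2 for cobalt. Co sits in group 9, so the d-electron count is 9 − 2 = 7. For a high-spin 3d d⁷ ion with weak-field ligands the small Δₜ gives little square-planar CFSE advantage, so four ligands adopt the sterically favoured tetrahedral geometry. → tetrahedral.
For [Ir(PPh3)4]^+: Triphenylphosphine is neutral; balancing the +1 overall charge requires Ir(I). Group 9 minus oxidation state 1 gives a d⁸ configuration. A 5d d⁸ ion has a large crystal-field splitting; square planar leaves the high-energy d_{x²−y²} orbital empty and maximises CFSE. → square planar.

[Ir(PPh3)4]^+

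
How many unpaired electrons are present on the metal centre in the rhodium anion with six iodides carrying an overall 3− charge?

0 unpaired electrons

Ligand charges: each iodide is −1. With an overall charge of −3 the rhodium centre must be in the +3 oxidation state.
Group 9 minus oxidation state 3 gives a d⁶ configuration.
The spin state decides the count: a 4d ion has a large Δₒ and is invariably low-spin.
An octahedral low-spin d⁶ ion is t₂g⁶e_g⁰, giving 0 unpaired electrons.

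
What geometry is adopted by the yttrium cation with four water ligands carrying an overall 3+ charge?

tetrahedral

Summing ligand charges against the +3 overall charge gives an oxidation state of +3 for yttrium.
Group 3 minus oxidation state 3 gives a d⁰ configuration.
With 4 monodentate ligands the coordination number is 4.
A d⁰ ion has no crystal-field stabilisation preference between square planar and tetrahedral, so four ligands adopt the sterically favoured tetrahedral geometry.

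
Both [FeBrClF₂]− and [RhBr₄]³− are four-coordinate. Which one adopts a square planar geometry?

[RhBr₄]³−

For [FeBrClF₂]−: Each bromide is −1; each chloride is −1; each fluoride is −1; balancing the −1 overall charge requires Fe(III). Fe sits in group 8, so the d-electron count is 8 − 3 = 5. A high-spin d⁵ ion has zero CFSE in either geometry, so four ligands adopt the sterically favoured tetrahedral geometry. → tetrahedral.
For [RhBr₄]³−: Ligand charges: each bromide is −1. With an overall charge of −3 the rhodium centre must be in the +1 oxidation state. Rh sits in group 9, so the d-electron count is 9 − 1 = 8. A 4d d⁸ ion has a large crystal-field splitting; square planar leaves the high-energy d_{x²−y²} orbital empty and maximises CFSE. → square planar.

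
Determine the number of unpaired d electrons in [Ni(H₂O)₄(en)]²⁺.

2

Ligand charges: water is neutral; ethylenediamine is neutral. With an overall charge of +2 the nickel centre must be in the +2 oxidation state.
Nickel is a group-10 element; Ni(II) is therefore d⁸.
Counting donor atoms: 4×water (monodentate) → 4 donors; 1×ethylenediamine (bidentate) → 2 donors. Coordination number = 6.
In an octahedral field the d⁸ configuration is t₂g⁶e_g² (only one arrangement possible), giving 2 unpaired electrons.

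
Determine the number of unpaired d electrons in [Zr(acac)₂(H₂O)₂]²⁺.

0

Ligand charges: each acetylacetonate is −1; water is neutral. With an overall charge of +2 the zirconium centre must be in the +4 oxidation state.
Zr sits in group 4, so the d-electron count is 4 − 4 = 0.
Counting donor atoms: 2×acetylacetonate (bidentate) → 4 donors; 2×water (monodentate) → 2 donors. Coordination number = 6.
In an octahedral field the d⁰ configuration is t₂g⁰e_g⁰, giving 0 unpaired electrons.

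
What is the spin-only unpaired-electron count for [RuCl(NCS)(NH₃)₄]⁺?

Ligand charges: each chloride is −1; each isothiocyanate is −1; ammonia is neutral. With an overall charge of +1 the ruthenium centre must be in the +3 oxidation state.
Group 8 minus oxidation state 3 gives a d⁵ configuration.
The spin state decides the count: a 4d ion has a large Δₒ and is invariably low-spin.
An octahedral low-spin d⁵ ion is t₂g⁵e_g⁰, giving 1 unpaired electron.

1 unpaired electron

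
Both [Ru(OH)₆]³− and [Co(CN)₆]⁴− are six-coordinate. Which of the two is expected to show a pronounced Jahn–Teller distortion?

[Co(CN)₆]⁴−

[Ru(OH)₆]³−: Ligand charges: each hydroxide is −1. With an overall charge of −3 the ruthenium centre must be in the +3 oxidation state. Group 8 minus oxidation state 3 gives a d⁵ configuration. A 4d ion has a large Δₒ and is invariably low-spin. The d⁵ configuration leaves the e_g set evenly filled (or empty) — no strong Jahn–Teller driving force.
[Co(CN)₆]⁴−: Summing ligand charges against the −4 overall charge gives an oxidation state of +2 for cobalt. Co sits in group 9, so the d-electron count is 9 − 2 = 7. Cyanide is a strong-field ligand (high in the spectrochemical series) for a first-row metal, so the complex is low-spin. The t₂g⁶e_g¹ (low-spin) configuration has an unevenly filled e_g set; the Jahn–Teller theorem predicts a tetragonal distortion (typically axial elongation) to lift the degeneracy.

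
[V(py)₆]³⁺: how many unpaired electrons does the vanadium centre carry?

Summing ligand charges against the +3 overall charge gives an oxidation state of +3 for vanadium.
Vanadium is a group-5 element; V(III) is therefore d².
In an octahedral field the d² configuration is t₂g²e_g⁰ (only one arrangement possible), giving 2 unpaired electrons.

2 unpaired electrons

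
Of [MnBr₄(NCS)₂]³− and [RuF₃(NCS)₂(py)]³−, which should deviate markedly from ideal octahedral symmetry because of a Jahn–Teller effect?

[MnBr₄(NCS)₂]³−: Each bromide is −1; each isothiocyanate is −1; balancing the −3 overall charge requires Mn(III). Group 7 minus oxidation state 3 gives a d⁴ configuration. Bromide and isothiocyanate are weak-field ligands for a first-row metal, so the complex is high-spin. The t₂g³e_g¹ (high-spin) configuration has an unevenly filled e_g set; the Jahn–Teller theorem predicts a tetragonal distortion (typically axial elongation) to lift the degeneracy.
[RuF₃(NCS)₂(py)]³−: Summing ligand charges against the −3 overall charge gives an oxidation state of +2 for ruthenium. Ru sits in group 8, so the d-electron count is 8 − 2 = 6. A 4d ion has a large Δₒ and is invariably low-spin. The d⁶ configuration leaves the e_g set evenly filled (or empty) — no strong Jahn–Teller driving force.

[MnBr₄(NCS)₂]³−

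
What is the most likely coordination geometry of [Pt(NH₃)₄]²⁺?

square planar

Ammonia is neutral; balancing the +2 overall charge requires Pt(II).
Pt sits in group 10, so the d-electron count is 10 − 2 = 8.
With 4 monodentate ligands the coordination number is 4.
A 5d d⁸ ion has a large crystal-field splitting; square planar leaves the high-energy d_{x²−y²} orbital empty and maximises CFSE.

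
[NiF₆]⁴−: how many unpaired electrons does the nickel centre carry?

2

Ligand charges: each fluoride is −1. With an overall charge of −4 the nickel centre must be in the +2 oxidation state.
Ni sits in group 10, so the d-electron count is 10 − 2 = 8.
In an octahedral field the d⁸ configuration is t₂g⁶e_g² (only one arrangement possible), giving 2 unpaired electrons.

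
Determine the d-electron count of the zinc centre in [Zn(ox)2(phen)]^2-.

Ligand charges: each oxalate is −2; 1,10-phenanthroline is neutral. With an overall charge of −2 the zinc centre must be in the +2 oxidation state.
Zinc is a group-12 element; Zn(II) is therefore d¹⁰.

d10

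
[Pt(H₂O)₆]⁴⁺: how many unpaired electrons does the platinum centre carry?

0

Ligand charges: water is neutral. With an overall charge of +4 the platinum centre must be in the +4 oxidation state.
Platinum is a group-10 element; Pt(IV) is therefore d⁶.
The spin state decides the count: a 5d ion has a large Δₒ and is invariably low-spin.
An octahedral low-spin d⁶ ion is t₂g⁶e_g⁰, giving 0 unpaired electrons.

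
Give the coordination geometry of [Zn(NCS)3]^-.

trigonal planar

Summing ligand charges against the −1 overall charge gives an oxidation state of +2 for zinc.
Group 12 minus oxidation state 2 gives a d¹⁰ configuration.
Coordination number: 3.
Three ligands around a d¹⁰ centre minimise repulsion in a trigonal-planar arrangement.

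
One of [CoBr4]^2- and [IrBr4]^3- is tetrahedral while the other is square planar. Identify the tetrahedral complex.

For [CoBr4]^2-: Summing ligand charges against the −2 overall charge gives an oxidation state of +2 for cobalt. Group 9 minus oxidation state 2 gives a d⁷ configuration. For a high-spin 3d d⁷ ion with weak-field ligands the small Δₜ gives little square-planar CFSE advantage, so four ligands adopt the sterically favoured tetrahedral geometry. → tetrahedral.
For [IrBr4]^3-: Each bromide is −1; balancing the −3 overall charge requires Ir(I). Iridium is a group-9 element; Ir(I) is therefore d⁸. A 5d d⁸ ion has a large crystal-field splitting; square planar leaves the high-energy d_{x²−y²} orbital empty and maximises CFSE. → square planar.

[CoBr4]^2-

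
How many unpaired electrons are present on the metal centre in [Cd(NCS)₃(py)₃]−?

Ligand charges: each isothiocyanate is −1; pyridine is neutral. With an overall charge of −1 the cadmium centre must be in the +2 oxidation state.
Cadmium is a group-12 element; Cd(II) is therefore d¹⁰.
In an octahedral field the d¹⁰ configuration is t₂g⁶e_g⁴, giving 0 unpaired electrons.

0 unpaired electrons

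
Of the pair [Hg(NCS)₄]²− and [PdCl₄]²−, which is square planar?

[PdCl₄]²−

For [Hg(NCS)₄]²−: Each isothiocyanate is −1; balancing the −2 overall charge requires Hg(II). Hg sits in group 12, so the d-electron count is 12 − 2 = 10. A d¹⁰ ion has no crystal-field stabilisation preference between square planar and tetrahedral, so four ligands adopt the sterically favoured tetrahedral geometry. → tetrahedral.
For [PdCl₄]²−: Ligand charges: each chloride is −1. With an overall charge of −2 the palladium centre must be in the +2 oxidation state. Group 10 minus oxidation state 2 gives a d⁸ configuration. A 4d d⁸ ion has a large crystal-field splitting; square planar leaves the high-energy d_{x²−y²} orbital empty and maximises CFSE. → square planar.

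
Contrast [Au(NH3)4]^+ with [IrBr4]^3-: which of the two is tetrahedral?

[Au(NH3)4]^+

For [Au(NH3)4]^+: Ammonia is neutral; balancing the +1 overall charge requires Au(I). Gold is a group-11 element; Au(I) is therefore d¹⁰. A d¹⁰ ion has no crystal-field stabilisation preference between square planar and tetrahedral, so four ligands adopt the sterically favoured tetrahedral geometry. → tetrahedral.
For [IrBr4]^3-: Each bromide is −1; balancing the −3 overall charge requires Ir(I). Iridium is a group-9 element; Ir(I) is therefore d⁸. A 5d d⁸ ion has a large crystal-field splitting; square planar leaves the high-energy d_{x²−y²} orbital empty and maximises CFSE. → square planar.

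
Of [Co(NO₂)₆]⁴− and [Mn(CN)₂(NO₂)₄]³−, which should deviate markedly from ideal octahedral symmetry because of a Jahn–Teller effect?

[Co(NO₂)₆]⁴−: Ligand charges: each nitro (N-bound nitrite) is −1. With an overall charge of −4 the cobalt centre must be in the +2 oxidation state. Group 9 minus oxidation state 2 gives a d⁷ configuration. Nitro (N-bound nitrite) is a strong-field ligand (high in the spectrochemical series) for a first-row metal, so the complex is low-spin. The t₂g⁶e_g¹ (low-spin) configuration has an unevenly filled e_g set; the Jahn–Teller theorem predicts a tetragonal distortion (typically axial elongation) to lift the degeneracy.
[Mn(CN)₂(NO₂)₄]³−: Each cyanide is −1; each nitro (N-bound nitrite) is −1; balancing the −3 overall charge requires Mn(III). Group 7 minus oxidation state 3 gives a d⁴ configuration. Cyanide and nitro (N-bound nitrite) are strong-field ligands (high in the spectrochemical series) for a first-row metal, so the complex is low-spin. The d⁴ configuration leaves the e_g set evenly filled (or empty) — no strong Jahn–Teller driving force.

[Co(NO₂)₆]⁴−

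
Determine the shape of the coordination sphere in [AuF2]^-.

Ligand charges: each fluoride is −1. With an overall charge of −1 the gold centre must be in the +1 oxidation state.
Gold is a group-11 element; Au(I) is therefore d¹⁰.
With 2 monodentate ligands the coordination number is 2.
A d¹⁰ ion with only two ligands adopts a linear arrangement (sp hybridisation; no CFSE preference).

linear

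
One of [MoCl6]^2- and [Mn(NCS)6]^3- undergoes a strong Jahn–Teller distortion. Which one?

[Mn(NCS)6]^3-

[MoCl6]^2-: Ligand charges: each chloride is −1. With an overall charge of −2 the molybdenum centre must be in the +4 oxidation state. Molybdenum is a group-6 element; Mo(IV) is therefore d². The d² configuration leaves the e_g set evenly filled (or empty) — no strong Jahn–Teller driving force.
[Mn(NCS)6]^3-: Summing ligand charges against the −3 overall charge gives an oxidation state of +3 for manganese. Group 7 minus oxidation state 3 gives a d⁴ configuration. Isothiocyanate is a weak-field ligand for a first-row metal, so the complex is high-spin. The t₂g³e_g¹ (high-spin) configuration has an unevenly filled e_g set; the Jahn–Teller theorem predicts a tetragonal distortion (typically axial elongation) to lift the degeneracy.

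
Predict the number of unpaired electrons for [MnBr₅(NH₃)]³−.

5 unpaired electrons

Summing ligand charges against the −3 overall charge gives an oxidation state of +2 for manganese.
Mn sits in group 7, so the d-electron count is 7 − 2 = 5.
The spin state decides the count: Bromide is a weak-field ligand for a first-row metal, so the complex is high-spin.
An octahedral high-spin d⁵ ion is t₂g³e_g², giving 5 unpaired electrons.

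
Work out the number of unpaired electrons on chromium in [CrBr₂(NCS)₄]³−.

3 unpaired electrons

Each bromide is −1; each isothiocyanate is −1; balancing the −3 overall charge requires Cr(III).
Group 6 minus oxidation state 3 gives a d³ configuration.
In an octahedral field the d³ configuration is t₂g³e_g⁰ (only one arrangement possible), giving 3 unpaired electrons.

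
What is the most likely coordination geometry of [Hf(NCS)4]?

Summing ligand charges against the 0 overall charge gives an oxidation state of +4 for hafnium.
Group 4 minus oxidation state 4 gives a d⁰ configuration.
With 4 monodentate ligands the coordination number is 4.
A d⁰ ion has no crystal-field stabilisation preference between square planar and tetrahedral, so four ligands adopt the sterically favoured tetrahedral geometry.

tetrahedral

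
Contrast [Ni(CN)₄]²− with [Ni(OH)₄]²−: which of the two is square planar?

For [Ni(CN)₄]²−: Ligand charges: each cyanide is −1. With an overall charge of −2 the nickel centre must be in the +2 oxidation state. Ni sits in group 10, so the d-electron count is 10 − 2 = 8. Cyanide is a strong-field ligand (high in the spectrochemical series). A 3d d⁸ ion with strong-field ligands gains enough CFSE to favour square planar over tetrahedral. → square planar.
For [Ni(OH)₄]²−: Ligand charges: each hydroxide is −1. With an overall charge of −2 the nickel centre must be in the +2 oxidation state. Nickel is a group-10 element; Ni(II) is therefore d⁸. Hydroxide is a weak-field ligand. With weak-field ligands the CFSE gain from square planar is small, so a 3d d⁸ ion takes the sterically preferred tetrahedral geometry. → tetrahedral.

[Ni(CN)₄]²−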